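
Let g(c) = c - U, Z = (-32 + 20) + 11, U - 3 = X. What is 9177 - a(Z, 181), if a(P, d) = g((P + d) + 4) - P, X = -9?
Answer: 8986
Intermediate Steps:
U = -6 (U = 3 - 9 = -6)
Z = -1 (Z = -12 + 11 = -1)
g(c) = 6 + c (g(c) = c - 1*(-6) = c + 6 = 6 + c)
a(P, d) = 10 + d (a(P, d) = (6 + ((P + d) + 4)) - P = (6 + (4 + P + d)) - P = (10 + P + d) - P = 10 + d)
9177 - a(Z, 181) = 9177 - (10 + 181) = 9177 - 1*191 = 9177 - 191 = 8986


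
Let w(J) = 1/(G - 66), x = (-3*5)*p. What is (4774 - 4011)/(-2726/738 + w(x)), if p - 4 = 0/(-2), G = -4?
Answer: -19708290/95779 ≈ -205.77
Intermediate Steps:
p = 4 (p = 4 + 0/(-2) = 4 + 0*(-½) = 4 + 0 = 4)
x = -60 (x = -3*5*4 = -15*4 = -60)
w(J) = -1/70 (w(J) = 1/(-4 - 66) = 1/(-70) = -1/70)
(4774 - 4011)/(-2726/738 + w(x)) = (4774 - 4011)/(-2726/738 - 1/70) = 763/(-2726*1/738 - 1/70) = 763/(-1363/369 - 1/70) = 763/(-95779/25830) = 763*(-25830/95779) = -19708290/95779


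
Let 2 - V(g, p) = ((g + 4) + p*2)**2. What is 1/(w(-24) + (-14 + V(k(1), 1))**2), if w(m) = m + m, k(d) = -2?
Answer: 1/736 ≈ 0.0013587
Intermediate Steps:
w(m) = 2*m
V(g, p) = 2 - (4 + g + 2*p)**2 (V(g, p) = 2 - ((g + 4) + p*2)**2 = 2 - ((4 + g) + 2*p)**2 = 2 - (4 + g + 2*p)**2)
1/(w(-24) + (-14 + V(k(1), 1))**2) = 1/(2*(-24) + (-14 + (2 - (4 - 2 + 2*1)**2))**2) = 1/(-48 + (-14 + (2 - (4 - 2 + 2)**2))**2) = 1/(-48 + (-14 + (2 - 1*4**2))**2) = 1/(-48 + (-14 + (2 - 1*16))**2) = 1/(-48 + (-14 + (2 - 16))**2) = 1/(-48 + (-14 - 14)**2) = 1/(-48 + (-28)**2) = 1/(-48 + 784) = 1/736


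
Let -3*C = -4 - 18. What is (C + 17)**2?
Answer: 5329/9 ≈ 592.11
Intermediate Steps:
C = 22/3 (C = -(-4 - 18)/3 = -1/3*(-22) = 22/3 ≈ 7.3333)
(C + 17)**2 = (22/3 + 17)**2 = (73/3)**2 = 5329/9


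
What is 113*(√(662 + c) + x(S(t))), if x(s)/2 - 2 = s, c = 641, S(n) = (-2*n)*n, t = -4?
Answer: -6780 + 113*√1303 ≈ -2701.0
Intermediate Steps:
S(n) = -2*n²
x(s) = 4 + 2*s
113*(√(662 + c) + x(S(t))) = 113*(√(662 + 641) + (4 + 2*(-2*(-4)²))) = 113*(√1303 + (4 + 2*(-2*16))) = 113*(√1303 + (4 + 2*(-32))) = 113*(√1303 + (4 - 64)) = 113*(√1303 - 60) = 113*(-60 + √1303) = -6780 + 113*√1303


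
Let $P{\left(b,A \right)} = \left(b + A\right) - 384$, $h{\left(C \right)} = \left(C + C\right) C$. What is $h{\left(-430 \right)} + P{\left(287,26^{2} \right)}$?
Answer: $370379$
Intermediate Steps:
$h{\left(C \right)} = 2 C^{2}$ ($h{\left(C \right)} = 2 C C = 2 C^{2}$)
$P{\left(b,A \right)} = -384 + A + b$ ($P{\left(b,A \right)} = \left(A + b\right) - 384 = -384 + A + b$)
$h{\left(-430 \right)} + P{\left(287,26^{2} \right)} = 2 \left(-430\right)^{2} + \left(-384 + 26^{2} + 287\right) = 2 \cdot 184900 + \left(-384 + 676 + 287\right) = 369800 + 579 = 370379$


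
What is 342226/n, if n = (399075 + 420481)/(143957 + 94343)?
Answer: 20388113950/204889 ≈ 99508.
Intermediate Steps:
n = 204889/59575 (n = 819556/238300 = 819556*(1/238300) = 204889/59575 ≈ 3.4392)
342226/n = 342226/(204889/59575) = 342226*(59575/204889) = 20388113950/204889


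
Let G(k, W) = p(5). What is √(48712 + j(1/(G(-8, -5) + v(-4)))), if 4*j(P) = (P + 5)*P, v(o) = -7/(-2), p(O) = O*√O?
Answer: -7*√(106971626 + 27278820*√5)/902 + 5*√5*√(106971626 + 27278820*√5)/451 ≈ 220.71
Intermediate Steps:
p(O) = O^(3/2)
v(o) = 7/2 (v(o) = -7*(-½) = 7/2)
G(k, W) = 5*√5 (G(k, W) = 5^(3/2) = 5*√5)
j(P) = P*(5 + P)/4 (j(P) = ((P + 5)*P)/4 = ((5 + P)*P)/4 = (P*(5 + P))/4 = P*(5 + P)/4)
√(48712 + j(1/(G(-8, -5) + v(-4)))) = √(48712 + (5 + 1/(5*√5 + 7/2))/(4*(5*√5 + 7/2))) = √(48712 + (5 + 1/(7/2 + 5*√5))/(4*(7/2 + 5*√5)))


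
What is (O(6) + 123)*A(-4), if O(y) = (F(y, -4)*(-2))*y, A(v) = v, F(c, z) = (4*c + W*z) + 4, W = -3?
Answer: 1428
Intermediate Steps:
F(c, z) = 4 - 3*z + 4*c (F(c, z) = (4*c - 3*z) + 4 = (-3*z + 4*c) + 4 = 4 - 3*z + 4*c)
O(y) = y*(-32 - 8*y) (O(y) = ((4 - 3*(-4) + 4*y)*(-2))*y = ((4 + 12 + 4*y)*(-2))*y = ((16 + 4*y)*(-2))*y = (-32 - 8*y)*y = y*(-32 - 8*y))
(O(6) + 123)*A(-4) = (-8*6*(4 + 6) + 123)*(-4) = (-8*6*10 + 123)*(-4) = (-480 + 123)*(-4) = -357*(-4) = 1428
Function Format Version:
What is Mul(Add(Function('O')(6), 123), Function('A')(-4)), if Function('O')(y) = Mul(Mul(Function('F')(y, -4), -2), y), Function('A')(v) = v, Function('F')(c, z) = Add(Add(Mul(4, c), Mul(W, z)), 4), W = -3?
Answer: 1428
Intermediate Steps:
Function('F')(c, z) = Add(4, Mul(-3, z), Mul(4, c)) (Function('F')(c, z) = Add(Add(Mul(4, c), Mul(-3, z)), 4) = Add(Add(Mul(-3, z), Mul(4, c)), 4) = Add(4, Mul(-3, z), Mul(4, c)))
Function('O')(y) = Mul(y, Add(-32, Mul(-8, y))) (Function('O')(y) = Mul(Mul(Add(4, Mul(-3, -4), Mul(4, y)), -2), y) = Mul(Mul(Add(4, 12, Mul(4, y)), -2), y) = Mul(Mul(Add(16, Mul(4, y)), -2), y) = Mul(Add(-32, Mul(-8, y)), y) = Mul(y, Add(-32, Mul(-8, y))))
Mul(Add(Function('O')(6), 123), Function('A')(-4)) = Mul(Add(Mul(-8, 6, Add(4, 6)), 123), -4) = Mul(Add(Mul(-8, 6, 10), 123), -4) = Mul(Add(-480, 123), -4) = Mul(-357, -4) = 1428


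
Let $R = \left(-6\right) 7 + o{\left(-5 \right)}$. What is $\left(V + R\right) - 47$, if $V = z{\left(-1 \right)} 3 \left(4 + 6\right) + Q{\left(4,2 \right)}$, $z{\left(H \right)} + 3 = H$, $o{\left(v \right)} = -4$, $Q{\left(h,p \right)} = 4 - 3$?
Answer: $-212$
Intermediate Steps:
$Q{\left(h,p \right)} = 1$
$z{\left(H \right)} = -3 + H$
$R = -46$ ($R = \left(-6\right) 7 - 4 = -42 - 4 = -46$)
$V = -119$ ($V = \left(-3 - 1\right) 3 \left(4 + 6\right) + 1 = - 4 \cdot 3 \cdot 10 + 1 = \left(-4\right) 30 + 1 = -120 + 1 = -119$)
$\left(V + R\right) - 47 = \left(-119 - 46\right) - 47 = -165 - 47 = -212$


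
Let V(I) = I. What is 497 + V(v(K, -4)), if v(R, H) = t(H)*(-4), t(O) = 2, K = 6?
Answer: 489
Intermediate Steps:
v(R, H) = -8 (v(R, H) = 2*(-4) = -8)
497 + V(v(K, -4)) = 497 - 8 = 489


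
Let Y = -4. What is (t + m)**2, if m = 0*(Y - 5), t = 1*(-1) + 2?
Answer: 1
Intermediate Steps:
t = 1 (t = -1 + 2 = 1)
m = 0 (m = 0*(-4 - 5) = 0*(-9) = 0)
(t + m)**2 = (1 + 0)**2 = 1**2 = 1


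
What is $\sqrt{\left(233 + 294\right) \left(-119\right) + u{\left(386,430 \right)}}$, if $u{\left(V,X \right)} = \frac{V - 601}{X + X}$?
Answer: $\frac{i \sqrt{250853}}{2} \approx 250.43 i$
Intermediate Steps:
$u{\left(V,X \right)} = \frac{-601 + V}{2 X}$
$\sqrt{\left(233 + 294\right) \left(-119\right) + u{\left(386,430 \right)}} = \sqrt{\left(233 + 294\right) \left(-119\right) + \frac{-601 + 386}{2 \cdot 430}} = \sqrt{527 \left(-119\right) + \frac{1}{2} \cdot \frac{1}{430} \left(-215\right)} = \sqrt{-62713 - \frac{1}{4}} = \sqrt{- \frac{250853}{4}} = \frac{i \sqrt{250853}}{2}$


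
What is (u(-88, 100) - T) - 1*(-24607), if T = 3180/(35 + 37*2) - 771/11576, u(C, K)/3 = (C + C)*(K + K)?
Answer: -102232399153/1261784 ≈ -81022.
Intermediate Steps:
u(C, K) = 12*C*K (u(C, K) = 3*((C + C)*(K + K)) = 3*((2*C)*(2*K)) = 3*(4*C*K) = 12*C*K)
T = 36727641/1261784 (T = 3180/(35 + 74) - 771*1/11576 = 3180/109 - 771/11576 = 36727641/1261784 ≈ 29.108)
(u(-88, 100) - T) - 1*(-24607) = (12*(-88)*100 - 1*36727641/1261784) - 1*(-24607) = (-105600 - 36727641/1261784) + 24607 = -133281118041/1261784 + 24607 = -102232399153/1261784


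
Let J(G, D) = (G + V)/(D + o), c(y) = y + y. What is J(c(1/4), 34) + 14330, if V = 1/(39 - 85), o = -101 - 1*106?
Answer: 57019059/3979 ≈ 14330.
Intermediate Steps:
c(y) = 2*y
o = -207 (o = -101 - 106 = -207)
V = -1/46 (V = 1/(-46) = -1/46 ≈ -0.021739)
J(G, D) = (-1/46 + G)/(-207 + D) (J(G, D) = (G - 1/46)/(D - 207) = (-1/46 + G)/(-207 + D))
J(c(1/4), 34) + 14330 = (-1/46 + 2/4)/(-207 + 34) + 14330 = (-1/46 + 2*(¼))/(-173) + 14330 = -(-1/46 + ½)/173 + 14330 = -1/173*11/23 + 14330 = -11/3979 + 14330 = 57019059/3979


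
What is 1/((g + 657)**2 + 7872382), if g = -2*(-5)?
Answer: 1/8317271 ≈ 1.2023e-7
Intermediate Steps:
g = 10
1/((g + 657)**2 + 7872382) = 1/((10 + 657)**2 + 7872382) = 1/(667**2 + 7872382) = 1/(444889 + 7872382) = 1/8317271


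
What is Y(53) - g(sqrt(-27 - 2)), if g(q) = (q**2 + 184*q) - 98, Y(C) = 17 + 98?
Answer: 242 - 184*I*sqrt(29) ≈ 242.0 - 990.87*I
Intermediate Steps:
Y(C) = 115
g(q) = -98 + q**2 + 184*q
Y(53) - g(sqrt(-27 - 2)) = 115 - (-98 + (sqrt(-27 - 2))**2 + 184*sqrt(-27 - 2)) = 115 - (-98 + (sqrt(-29))**2 + 184*sqrt(-29)) = 115 - (-98 + (I*sqrt(29))**2 + 184*(I*sqrt(29))) = 115 - (-98 - 29 + 184*I*sqrt(29)) = 115 - (-127 + 184*I*sqrt(29)) = 115 + (127 - 184*I*sqrt(29)) = 242 - 184*I*sqrt(29)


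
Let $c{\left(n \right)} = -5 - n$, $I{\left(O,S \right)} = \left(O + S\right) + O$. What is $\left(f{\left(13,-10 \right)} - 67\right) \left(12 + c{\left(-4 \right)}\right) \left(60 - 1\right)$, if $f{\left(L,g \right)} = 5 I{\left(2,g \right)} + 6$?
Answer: $-59059$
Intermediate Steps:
$I{\left(O,S \right)} = S + 2 O$
$f{\left(L,g \right)} = 26 + 5 g$ ($f{\left(L,g \right)} = 5 \left(g + 2 \cdot 2\right) + 6 = 5 \left(g + 4\right) + 6 = 5 \left(4 + g\right) + 6 = \left(20 + 5 g\right) + 6 = 26 + 5 g$)
$\left(f{\left(13,-10 \right)} - 67\right) \left(12 + c{\left(-4 \right)}\right) \left(60 - 1\right) = \left(\left(26 + 5 \left(-10\right)\right) - 67\right) \left(12 - 1\right) \left(60 - 1\right) = \left(\left(26 - 50\right) - 67\right) \left(12 + \left(-5 + 4\right)\right) 59 = \left(-24 - 67\right) \left(12 - 1\right) 59 = - 91 \cdot 11 \cdot 59 = \left(-91\right) 649 = -59059$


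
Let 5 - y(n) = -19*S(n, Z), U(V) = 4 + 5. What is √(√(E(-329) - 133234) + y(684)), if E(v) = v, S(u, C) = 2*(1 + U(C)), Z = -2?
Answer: √(385 + 211*I*√3) ≈ 21.399 + 8.5392*I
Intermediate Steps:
U(V) = 9
S(u, C) = 20 (S(u, C) = 2*(1 + 9) = 2*10 = 20)
y(n) = 385 (y(n) = 5 - (-19)*20 = 5 - 1*(-380) = 5 + 380 = 385)
√(√(E(-329) - 133234) + y(684)) = √(√(-329 - 133234) + 385) = √(√(-133563) + 385) = √(211*I*√3 + 385) = √(385 + 211*I*√3)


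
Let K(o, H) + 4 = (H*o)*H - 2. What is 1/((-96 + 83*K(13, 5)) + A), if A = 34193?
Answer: 1/60574 ≈ 1.6509e-5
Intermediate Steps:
K(o, H) = -6 + o*H² (K(o, H) = -4 + ((H*o)*H - 2) = -4 + (o*H² - 2) = -4 + (-2 + o*H²) = -6 + o*H²)
1/((-96 + 83*K(13, 5)) + A) = 1/((-96 + 83*(-6 + 13*5²)) + 34193) = 1/((-96 + 83*(-6 + 13*25)) + 34193) = 1/((-96 + 83*(-6 + 325)) + 34193) = 1/((-96 + 83*319) + 34193) = 1/((-96 + 26477) + 34193) = 1/(26381 + 34193) = 1/60574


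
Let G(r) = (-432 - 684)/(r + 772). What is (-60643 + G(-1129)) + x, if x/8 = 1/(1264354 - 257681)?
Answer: -7264298334633/119794087 ≈ -60640.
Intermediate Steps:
G(r) = -1116/(772 + r)
x = 8/1006673 (x = 8/(1264354 - 257681) = 8/1006673 ≈ 7.9470e-6)
(-60643 + G(-1129)) + x = (-60643 - 1116/(772 - 1129)) + 8/1006673 = (-60643 - 1116/(-357)) + 8/1006673 = (-60643 - 1116*(-1/357)) + 8/1006673 = (-60643 + 372/119) + 8/1006673 = -7216145/119 + 8/1006673 = -7264298334633/119794087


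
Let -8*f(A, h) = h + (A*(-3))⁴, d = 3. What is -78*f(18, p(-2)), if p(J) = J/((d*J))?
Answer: 331619197/4 ≈ 8.2905e+7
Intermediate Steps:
p(J) = ⅓ (p(J) = J/((3*J)) = J*(1/(3*J)) = ⅓)
f(A, h) = -81*A⁴/8 - h/8 (f(A, h) = -(h + (A*(-3))⁴)/8 = -(h + (-3*A)⁴)/8 = -(h + 81*A⁴)/8 = -81*A⁴/8 - h/8)
-78*f(18, p(-2)) = -78*(-81/8*18⁴ - ⅛*⅓) = -78*(-81/8*104976 - 1/24) = -78*(-1062882 - 1/24) = -78*(-25509169/24) = 331619197/4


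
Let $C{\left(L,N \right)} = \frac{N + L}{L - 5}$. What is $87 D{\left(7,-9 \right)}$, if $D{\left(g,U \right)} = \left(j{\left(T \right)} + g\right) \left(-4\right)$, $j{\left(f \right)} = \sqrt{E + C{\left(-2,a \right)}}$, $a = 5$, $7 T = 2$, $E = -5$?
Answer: $-2436 - \frac{348 i \sqrt{266}}{7} \approx -2436.0 - 810.82 i$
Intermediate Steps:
$T = \frac{2}{7}$ ($T = \frac{1}{7} \cdot 2 = \frac{2}{7} \approx 0.28571$)
$C{\left(L,N \right)} = \frac{L + N}{-5 + L}$
$j{\left(f \right)} = \frac{i \sqrt{266}}{7}$ ($j{\left(f \right)} = \sqrt{-5 + \frac{-2 + 5}{-5 - 2}} = \sqrt{-5 + \frac{1}{-7} \cdot 3} = \sqrt{-5 - \frac{3}{7}} = \sqrt{- \frac{38}{7}} = \frac{i \sqrt{266}}{7}$)
$D{\left(g,U \right)} = - 4 g - \frac{4 i \sqrt{266}}{7}$ ($D{\left(g,U \right)} = \left(\frac{i \sqrt{266}}{7} + g\right) \left(-4\right) = \left(g + \frac{i \sqrt{266}}{7}\right) \left(-4\right) = - 4 g - \frac{4 i \sqrt{266}}{7}$)
$87 D{\left(7,-9 \right)} = 87 \left(\left(-4\right) 7 - \frac{4 i \sqrt{266}}{7}\right) = 87 \left(-28 - \frac{4 i \sqrt{266}}{7}\right) = -2436 - \frac{348 i \sqrt{266}}{7}$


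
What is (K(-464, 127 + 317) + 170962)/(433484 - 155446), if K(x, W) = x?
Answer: 85249/139019 ≈ 0.61322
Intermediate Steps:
(K(-464, 127 + 317) + 170962)/(433484 - 155446) = (-464 + 170962)/(433484 - 155446) = 170498/278038 = 170498*(1/278038) = 85249/139019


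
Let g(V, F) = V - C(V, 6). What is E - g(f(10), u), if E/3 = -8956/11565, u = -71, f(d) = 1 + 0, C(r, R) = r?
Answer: -8956/3855 ≈ -2.3232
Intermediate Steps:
f(d) = 1
g(V, F) = 0 (g(V, F) = V - V = 0)
E = -8956/3855 (E = 3*(-8956/11565) = -8956/3855 ≈ -2.3232)
E - g(f(10), u) = -8956/3855 - 1*0 = -8956/3855 + 0 = -8956/3855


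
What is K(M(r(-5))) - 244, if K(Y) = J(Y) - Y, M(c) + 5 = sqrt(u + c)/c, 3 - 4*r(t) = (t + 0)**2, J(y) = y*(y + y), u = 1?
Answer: -22905/121 + 63*I*sqrt(2)/11 ≈ -189.3 + 8.0996*I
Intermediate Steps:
J(y) = 2*y**2 (J(y) = y*(2*y) = 2*y**2)
r(t) = 3/4 - t**2/4 (r(t) = 3/4 - (t + 0)**2/4 = 3/4 - t**2/4)
M(c) = -5 + sqrt(1 + c)/c
K(Y) = -Y + 2*Y**2 (K(Y) = 2*Y**2 - Y = -Y + 2*Y**2)
K(M(r(-5))) - 244 = (-5 + sqrt(1 + (3/4 - 1/4*(-5)**2))/(3/4 - 1/4*(-5)**2))*(-1 + 2*(-5 + sqrt(1 + (3/4 - 1/4*(-5)**2))/(3/4 - 1/4*(-5)**2))) - 244 = (-5 + sqrt(1 + (3/4 - 1/4*25))/(3/4 - 1/4*25))*(-1 + 2*(-5 + sqrt(1 + (3/4 - 1/4*25))/(3/4 - 1/4*25))) - 244 = (-5 + sqrt(1 + (3/4 - 25/4))/(3/4 - 25/4))*(-1 + 2*(-5 + sqrt(1 + (3/4 - 25/4))/(3/4 - 25/4))) - 244 = (-5 + sqrt(1 - 11/2)/(-11/2))*(-1 + 2*(-5 + sqrt(1 - 11/2)/(-11/2))) - 244 = (-5 - 3*I*sqrt(2)/11)*(-1 + 2*(-5 - 3*I*sqrt(2)/11)) - 244 = (-5 - 3*I*sqrt(2)/11)*(-1 + (-10 - 6*I*sqrt(2)/11)) - 244 = (-5 - 3*I*sqrt(2)/11)*(-11 - 6*I*sqrt(2)/11) - 244 = (-11 - 6*I*sqrt(2)/11)*(-5 - 3*I*sqrt(2)/11) - 244 = -244 + (-11 - 6*I*sqrt(2)/11)*(-5 - 3*I*sqrt(2)/11)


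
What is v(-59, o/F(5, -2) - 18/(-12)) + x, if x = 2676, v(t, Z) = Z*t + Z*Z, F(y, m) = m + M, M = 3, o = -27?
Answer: 19323/4 ≈ 4830.8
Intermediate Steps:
F(y, m) = 3 + m (F(y, m) = m + 3 = 3 + m)
v(t, Z) = Z**2 + Z*t (v(t, Z) = Z*t + Z**2 = Z**2 + Z*t)
v(-59, o/F(5, -2) - 18/(-12)) + x = (-27/(3 - 2) - 18/(-12))*((-27/(3 - 2) - 18/(-12)) - 59) + 2676 = (-27/1 - 18*(-1/12))*((-27/1 - 18*(-1/12)) - 59) + 2676 = (-27*1 + 3/2)*((-27*1 + 3/2) - 59) + 2676 = (-27 + 3/2)*((-27 + 3/2) - 59) + 2676 = -51*(-51/2 - 59)/2 + 2676 = -51/2*(-169/2) + 2676 = 8619/4 + 2676 = 19323/4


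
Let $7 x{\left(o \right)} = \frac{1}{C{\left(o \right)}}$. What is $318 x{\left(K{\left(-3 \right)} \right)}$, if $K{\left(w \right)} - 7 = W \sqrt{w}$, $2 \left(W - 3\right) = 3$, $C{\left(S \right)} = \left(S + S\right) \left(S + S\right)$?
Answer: $\frac{318}{7 \left(14 + 9 i \sqrt{3}\right)^{2}} \approx -0.011079 - 0.10289 i$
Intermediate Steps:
$C{\left(S \right)} = 4 S^{2}$ ($C{\left(S \right)} = 2 S 2 S = 4 S^{2}$)
$W = \frac{9}{2}$ ($W = 3 + \frac{1}{2} \cdot 3 = 3 + \frac{3}{2} = \frac{9}{2} \approx 4.5$)
$K{\left(w \right)} = 7 + \frac{9 \sqrt{w}}{2}$
$x{\left(o \right)} = \frac{1}{28 o^{2}}$ ($x{\left(o \right)} = \frac{1}{7 \cdot 4 o^{2}} = \frac{\frac{1}{4} \frac{1}{o^{2}}}{7} = \frac{1}{28 o^{2}}$)
$318 x{\left(K{\left(-3 \right)} \right)} = 318 \frac{1}{28 \left(7 + \frac{9 \sqrt{-3}}{2}\right)^{2}} = 318 \frac{1}{28 \left(7 + \frac{9 i \sqrt{3}}{2}\right)^{2}} = \frac{159}{14 \left(7 + \frac{9 i \sqrt{3}}{2}\right)^{2}}$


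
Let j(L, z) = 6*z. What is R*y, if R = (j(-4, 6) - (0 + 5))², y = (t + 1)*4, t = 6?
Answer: 26908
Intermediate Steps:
y = 28 (y = (6 + 1)*4 = 7*4 = 28)
R = 961 (R = (6*6 - (0 + 5))² = (36 - 1*5)² = (36 - 5)² = 31² = 961)
R*y = 961*28 = 26908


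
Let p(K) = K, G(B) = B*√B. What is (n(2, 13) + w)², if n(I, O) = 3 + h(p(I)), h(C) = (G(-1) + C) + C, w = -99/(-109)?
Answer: 731163/11881 - 1724*I/109 ≈ 61.541 - 15.817*I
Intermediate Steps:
G(B) = B^(3/2)
w = 99/109 (w = -99*(-1/109) = 99/109 ≈ 0.90826)
h(C) = -I + 2*C (h(C) = ((-1)^(3/2) + C) + C = (-I + C) + C = (C - I) + C = -I + 2*C)
n(I, O) = 3 - I + 2*I (n(I, O) = 3 + (-I + 2*I) = 3 - I + 2*I)
(n(2, 13) + w)² = ((3 - I + 2*2) + 99/109)² = ((3 - I + 4) + 99/109)² = ((7 - I) + 99/109)² = (862/109 - I)²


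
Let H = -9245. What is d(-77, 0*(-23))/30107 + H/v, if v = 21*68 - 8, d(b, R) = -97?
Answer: -55695391/8550388 ≈ -6.5138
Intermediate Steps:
v = 1420 (v = 1428 - 8 = 1420)
d(-77, 0*(-23))/30107 + H/v = -97/30107 - 9245/1420 = -97*1/30107 - 9245*1/1420 = -97/30107 - 1849/284 = -55695391/8550388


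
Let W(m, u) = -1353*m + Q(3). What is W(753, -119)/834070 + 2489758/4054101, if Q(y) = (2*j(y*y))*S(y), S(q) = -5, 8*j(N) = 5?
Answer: -8214989875121/13525616084280 ≈ -0.60737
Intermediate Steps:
j(N) = 5/8 (j(N) = (⅛)*5 = 5/8)
Q(y) = -25/4 (Q(y) = (2*(5/8))*(-5) = (5/4)*(-5) = -25/4)
W(m, u) = -25/4 - 1353*m (W(m, u) = -1353*m - 25/4 = -25/4 - 1353*m)
W(753, -119)/834070 + 2489758/4054101 = (-25/4 - 1353*753)/834070 + 2489758/4054101 = (-25/4 - 1018809)*(1/834070) + 2489758*(1/4054101) = -4075261/4*1/834070 + 2489758/4054101 = -4075261/3336280 + 2489758/4054101 = -8214989875121/13525616084280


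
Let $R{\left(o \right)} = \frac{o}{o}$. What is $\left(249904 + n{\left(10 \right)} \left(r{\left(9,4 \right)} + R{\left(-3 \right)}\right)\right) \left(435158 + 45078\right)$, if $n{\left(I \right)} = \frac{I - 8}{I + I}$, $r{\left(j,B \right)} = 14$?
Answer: $120013617698$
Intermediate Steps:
$n{\left(I \right)} = \frac{-8 + I}{2 I}$
$R{\left(o \right)} = 1$
$\left(249904 + n{\left(10 \right)} \left(r{\left(9,4 \right)} + R{\left(-3 \right)}\right)\right) \left(435158 + 45078\right) = \left(249904 + \frac{-8 + 10}{2 \cdot 10} \left(14 + 1\right)\right) \left(435158 + 45078\right) = \left(249904 + \frac{1}{2} \cdot \frac{1}{10} \cdot 2 \cdot 15\right) 480236 = \left(249904 + \frac{1}{10} \cdot 15\right) 480236 = \left(249904 + \frac{3}{2}\right) 480236 = \frac{499811}{2} \cdot 480236 = 120013617698$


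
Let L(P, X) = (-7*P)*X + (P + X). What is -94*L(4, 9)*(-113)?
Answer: -2538658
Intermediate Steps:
L(P, X) = P + X - 7*P*X (L(P, X) = -7*P*X + (P + X) = P + X - 7*P*X)
-94*L(4, 9)*(-113) = -94*(4 + 9 - 7*4*9)*(-113) = -94*(4 + 9 - 252)*(-113) = -94*(-239)*(-113) = 22466*(-113) = -2538658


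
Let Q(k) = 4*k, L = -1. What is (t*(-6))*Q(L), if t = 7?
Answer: 168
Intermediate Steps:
(t*(-6))*Q(L) = (7*(-6))*(4*(-1)) = -42*(-4) = 168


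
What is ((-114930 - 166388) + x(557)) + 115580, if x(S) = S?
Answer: -165181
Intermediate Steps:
((-114930 - 166388) + x(557)) + 115580 = ((-114930 - 166388) + 557) + 115580 = (-281318 + 557) + 115580 = -280761 + 115580 = -165181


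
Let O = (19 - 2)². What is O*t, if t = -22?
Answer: -6358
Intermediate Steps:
O = 289 (O = 17² = 289)
O*t = 289*(-22) = -6358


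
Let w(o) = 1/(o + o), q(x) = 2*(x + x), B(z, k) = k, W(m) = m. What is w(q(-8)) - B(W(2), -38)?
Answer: 2431/64 ≈ 37.984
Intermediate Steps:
q(x) = 4*x (q(x) = 2*(2*x) = 4*x)
w(o) = 1/(2*o)
w(q(-8)) - B(W(2), -38) = 1/(2*((4*(-8)))) - 1*(-38) = (½)/(-32) + 38 = (½)*(-1/32) + 38 = -1/64 + 38 = 2431/64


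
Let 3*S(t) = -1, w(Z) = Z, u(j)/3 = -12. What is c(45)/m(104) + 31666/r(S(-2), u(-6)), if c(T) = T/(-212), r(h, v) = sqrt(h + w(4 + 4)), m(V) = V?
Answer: -45/22048 + 31666*sqrt(69)/23 ≈ 11436.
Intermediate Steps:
u(j) = -36 (u(j) = 3*(-12) = -36)
S(t) = -1/3 (S(t) = (1/3)*(-1) = -1/3)
r(h, v) = sqrt(8 + h) (r(h, v) = sqrt(h + (4 + 4)) = sqrt(h + 8) = sqrt(8 + h))
c(T) = -T/212 (c(T) = T*(-1/212) = -T/212)
c(45)/m(104) + 31666/r(S(-2), u(-6)) = -1/212*45/104 + 31666/(sqrt(8 - 1/3)) = -45/212*1/104 + 31666/(sqrt(23/3)) = -45/22048 + 31666/((sqrt(69)/3)) = -45/22048 + 31666*(sqrt(69)/23) = -45/22048 + 31666*sqrt(69)/23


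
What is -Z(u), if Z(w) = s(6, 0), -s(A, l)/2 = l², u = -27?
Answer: 0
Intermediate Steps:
s(A, l) = -2*l²
Z(w) = 0 (Z(w) = -2*0² = -2*0 = 0)
-Z(u) = -1*0 = 0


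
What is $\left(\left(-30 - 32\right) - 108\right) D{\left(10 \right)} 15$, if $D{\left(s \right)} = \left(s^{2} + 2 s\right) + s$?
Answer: $-331500$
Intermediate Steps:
$D{\left(s \right)} = s^{2} + 3 s$
$\left(\left(-30 - 32\right) - 108\right) D{\left(10 \right)} 15 = \left(\left(-30 - 32\right) - 108\right) 10 \left(3 + 10\right) 15 = \left(-62 - 108\right) 10 \cdot 13 \cdot 15 = \left(-170\right) 130 \cdot 15 = \left(-22100\right) 15 = -331500$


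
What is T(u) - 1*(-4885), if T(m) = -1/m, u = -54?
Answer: 263791/54 ≈ 4885.0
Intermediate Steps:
T(u) - 1*(-4885) = -1/(-54) - 1*(-4885) = -1*(-1/54) + 4885 = 1/54 + 4885 = 263791/54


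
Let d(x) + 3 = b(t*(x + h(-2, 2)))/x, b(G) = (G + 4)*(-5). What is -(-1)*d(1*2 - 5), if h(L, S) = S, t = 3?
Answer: -4/3 ≈ -1.3333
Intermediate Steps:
b(G) = -20 - 5*G (b(G) = (4 + G)*(-5) = -20 - 5*G)
d(x) = -3 + (-50 - 15*x)/x (d(x) = -3 + (-20 - 15*(x + 2))/x = -3 + (-20 - 15*(2 + x))/x = -3 + (-20 - 5*(6 + 3*x))/x = -3 + (-20 + (-30 - 15*x))/x = -3 + (-50 - 15*x)/x)
-(-1)*d(1*2 - 5) = -(-1)*(-18 - 50/(1*2 - 5)) = -(-1)*(-18 - 50/(2 - 5)) = -(-1)*(-18 - 50/(-3)) = -(-1)*(-18 - 50*(-⅓)) = -(-1)*(-18 + 50/3) = -(-1)*(-4)/3 = -1*4/3 = -4/3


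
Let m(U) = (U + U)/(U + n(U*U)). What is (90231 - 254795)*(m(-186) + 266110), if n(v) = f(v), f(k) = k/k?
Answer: -8101604535208/185 ≈ -4.3792e+10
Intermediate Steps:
f(k) = 1
n(v) = 1
m(U) = 2*U/(1 + U) (m(U) = (U + U)/(U + 1) = (2*U)/(1 + U) = 2*U/(1 + U))
(90231 - 254795)*(m(-186) + 266110) = (90231 - 254795)*(2*(-186)/(1 - 186) + 266110) = -164564*(2*(-186)/(-185) + 266110) = -164564*(2*(-186)*(-1/185) + 266110) = -164564*(372/185 + 266110) = -164564*49230722/185 = -8101604535208/185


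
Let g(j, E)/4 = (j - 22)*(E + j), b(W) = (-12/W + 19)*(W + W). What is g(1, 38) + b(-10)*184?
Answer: -77612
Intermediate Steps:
b(W) = 2*W*(19 - 12/W) (b(W) = (19 - 12/W)*(2*W) = 2*W*(19 - 12/W))
g(j, E) = 4*(-22 + j)*(E + j) (g(j, E) = 4*((j - 22)*(E + j)) = 4*((-22 + j)*(E + j)) = 4*(-22 + j)*(E + j))
g(1, 38) + b(-10)*184 = (-88*38 - 88*1 + 4*1² + 4*38*1) + (-24 + 38*(-10))*184 = (-3344 - 88 + 4*1 + 152) + (-24 - 380)*184 = (-3344 - 88 + 4 + 152) - 404*184 = -3276 - 74336 = -77612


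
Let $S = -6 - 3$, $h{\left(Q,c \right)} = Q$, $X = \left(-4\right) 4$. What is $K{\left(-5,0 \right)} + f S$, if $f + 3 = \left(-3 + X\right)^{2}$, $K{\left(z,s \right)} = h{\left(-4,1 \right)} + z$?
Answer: $-3231$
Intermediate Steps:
$X = -16$
$K{\left(z,s \right)} = -4 + z$
$S = -9$ ($S = -6 - 3 = -9$)
$f = 358$ ($f = -3 + \left(-3 - 16\right)^{2} = -3 + \left(-19\right)^{2} = -3 + 361 = 358$)
$K{\left(-5,0 \right)} + f S = \left(-4 - 5\right) + 358 \left(-9\right) = -9 - 3222 = -3231$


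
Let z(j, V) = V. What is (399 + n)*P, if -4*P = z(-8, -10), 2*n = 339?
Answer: 5685/4 ≈ 1421.3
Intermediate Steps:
n = 339/2 (n = (½)*339 = 339/2 ≈ 169.50)
P = 5/2 (P = -¼*(-10) = 5/2 ≈ 2.5000)
(399 + n)*P = (399 + 339/2)*(5/2) = (1137/2)*(5/2) = 5685/4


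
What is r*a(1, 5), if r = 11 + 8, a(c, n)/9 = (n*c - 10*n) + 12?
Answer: -5643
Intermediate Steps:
a(c, n) = 108 - 90*n + 9*c*n (a(c, n) = 9*((n*c - 10*n) + 12) = 9*((c*n - 10*n) + 12) = 9*((-10*n + c*n) + 12) = 9*(12 - 10*n + c*n) = 108 - 90*n + 9*c*n)
r = 19
r*a(1, 5) = 19*(108 - 90*5 + 9*1*5) = 19*(108 - 450 + 45) = 19*(-297) = -5643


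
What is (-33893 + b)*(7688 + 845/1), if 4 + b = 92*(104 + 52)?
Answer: -166777485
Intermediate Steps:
b = 14348 (b = -4 + 92*(104 + 52) = -4 + 92*156 = -4 + 14352 = 14348)
(-33893 + b)*(7688 + 845/1) = (-33893 + 14348)*(7688 + 845/1) = -19545*(7688 + 1*845) = -19545*(7688 + 845) = -19545*8533 = -166777485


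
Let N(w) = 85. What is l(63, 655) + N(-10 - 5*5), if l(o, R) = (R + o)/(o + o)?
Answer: 5714/63 ≈ 90.698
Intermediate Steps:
l(o, R) = (R + o)/(2*o) (l(o, R) = (R + o)/((2*o)) = (R + o)*(1/(2*o)) = (R + o)/(2*o))
l(63, 655) + N(-10 - 5*5) = (½)*(655 + 63)/63 + 85 = (½)*(1/63)*718 + 85 = 359/63 + 85 = 5714/63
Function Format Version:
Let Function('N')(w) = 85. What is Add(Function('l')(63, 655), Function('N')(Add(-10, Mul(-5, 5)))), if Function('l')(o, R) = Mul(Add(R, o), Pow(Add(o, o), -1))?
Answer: Rational(5714, 63) ≈ 90.698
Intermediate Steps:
Function('l')(o, R) = Mul(Rational(1, 2), Pow(o, -1), Add(R, o)) (Function('l')(o, R) = Mul(Add(R, o), Pow(Mul(2, o), -1)) = Mul(Add(R, o), Mul(Rational(1, 2), Pow(o, -1))) = Mul(Rational(1, 2), Pow(o, -1), Add(R, o)))
Add(Function('l')(63, 655), Function('N')(Add(-10, Mul(-5, 5)))) = Add(Mul(Rational(1, 2), Pow(63, -1), Add(655, 63)), 85) = Add(Mul(Rational(1, 2), Rational(1, 63), 718), 85) = Add(Rational(359, 63), 85) = Rational(5714, 63)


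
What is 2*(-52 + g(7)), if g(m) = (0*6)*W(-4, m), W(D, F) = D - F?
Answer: -104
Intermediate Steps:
g(m) = 0 (g(m) = (0*6)*(-4 - m) = 0*(-4 - m) = 0)
2*(-52 + g(7)) = 2*(-52 + 0) = 2*(-52) = -104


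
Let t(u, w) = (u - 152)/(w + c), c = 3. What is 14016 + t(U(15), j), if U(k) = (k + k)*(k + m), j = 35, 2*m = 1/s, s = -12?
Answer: 2131619/152 ≈ 14024.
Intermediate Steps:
m = -1/24 (m = (½)/(-12) = (½)*(-1/12) = -1/24 ≈ -0.041667)
U(k) = 2*k*(-1/24 + k) (U(k) = (k + k)*(k - 1/24) = (2*k)*(-1/24 + k) = 2*k*(-1/24 + k))
t(u, w) = (-152 + u)/(3 + w) (t(u, w) = (u - 152)/(w + 3) = (-152 + u)/(3 + w))
14016 + t(U(15), j) = 14016 + (-152 + (1/12)*15*(-1 + 24*15))/(3 + 35) = 14016 + (-152 + (1/12)*15*(-1 + 360))/38 = 14016 + (-152 + (1/12)*15*359)/38 = 14016 + (-152 + 1795/4)/38 = 14016 + (1/38)*(1187/4) = 14016 + 1187/152 = 2131619/152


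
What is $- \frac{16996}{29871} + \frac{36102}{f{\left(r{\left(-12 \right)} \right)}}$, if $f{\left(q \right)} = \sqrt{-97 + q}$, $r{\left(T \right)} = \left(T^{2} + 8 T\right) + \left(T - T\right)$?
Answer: $- \frac{16996}{29871} - \frac{36102 i}{7} \approx -0.56898 - 5157.4 i$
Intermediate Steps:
$r{\left(T \right)} = T^{2} + 8 T$ ($r{\left(T \right)} = \left(T^{2} + 8 T\right) + 0 = T^{2} + 8 T$)
$- \frac{16996}{29871} + \frac{36102}{f{\left(r{\left(-12 \right)} \right)}} = - \frac{16996}{29871} + \frac{36102}{\sqrt{-97 - 12 \left(8 - 12\right)}} = \left(-16996\right) \frac{1}{29871} + \frac{36102}{\sqrt{-97 - -48}} = - \frac{16996}{29871} + \frac{36102}{\sqrt{-97 + 48}} = - \frac{16996}{29871} + \frac{36102}{\sqrt{-49}} = - \frac{16996}{29871} + \frac{36102}{7 i} = - \frac{16996}{29871} + 36102 \left(- \frac{i}{7}\right) = - \frac{16996}{29871} - \frac{36102 i}{7}$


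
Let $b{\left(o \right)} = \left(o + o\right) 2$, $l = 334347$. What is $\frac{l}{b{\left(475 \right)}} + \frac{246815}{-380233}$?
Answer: $\frac{126660814351}{722442700} \approx 175.32$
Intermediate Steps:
$b{\left(o \right)} = 4 o$ ($b{\left(o \right)} = 2 o 2 = 4 o$)
$\frac{l}{b{\left(475 \right)}} + \frac{246815}{-380233} = \frac{334347}{4 \cdot 475} + \frac{246815}{-380233} = \frac{334347}{1900} + 246815 \left(- \frac{1}{380233}\right) = 334347 \cdot \frac{1}{1900} - \frac{246815}{380233} = \frac{334347}{1900} - \frac{246815}{380233} = \frac{126660814351}{722442700}$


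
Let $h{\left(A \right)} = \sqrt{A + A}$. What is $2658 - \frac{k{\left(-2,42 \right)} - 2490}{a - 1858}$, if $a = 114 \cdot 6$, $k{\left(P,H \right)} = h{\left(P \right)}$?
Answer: $\frac{1559001}{587} + \frac{i}{587} \approx 2655.9 + 0.0017036 i$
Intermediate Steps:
$h{\left(A \right)} = \sqrt{2} \sqrt{A}$ ($h{\left(A \right)} = \sqrt{2 A} = \sqrt{2} \sqrt{A}$)
$k{\left(P,H \right)} = \sqrt{2} \sqrt{P}$
$a = 684$
$2658 - \frac{k{\left(-2,42 \right)} - 2490}{a - 1858} = 2658 - \frac{\sqrt{2} \sqrt{-2} - 2490}{684 - 1858} = 2658 - \frac{\sqrt{2} i \sqrt{2} - 2490}{-1174} = 2658 - \left(2 i - 2490\right) \left(- \frac{1}{1174}\right) = 2658 - \left(-2490 + 2 i\right) \left(- \frac{1}{1174}\right) = 2658 - \left(\frac{1245}{587} - \frac{i}{587}\right) = \frac{1559001}{587} + \frac{i}{587}$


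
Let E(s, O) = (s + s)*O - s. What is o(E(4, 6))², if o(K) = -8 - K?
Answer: 2704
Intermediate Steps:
E(s, O) = -s + 2*O*s (E(s, O) = (2*s)*O - s = 2*O*s - s = -s + 2*O*s)
o(E(4, 6))² = (-8 - 4*(-1 + 2*6))² = (-8 - 4*(-1 + 12))² = (-8 - 4*11)² = (-8 - 1*44)² = (-8 - 44)² = (-52)² = 2704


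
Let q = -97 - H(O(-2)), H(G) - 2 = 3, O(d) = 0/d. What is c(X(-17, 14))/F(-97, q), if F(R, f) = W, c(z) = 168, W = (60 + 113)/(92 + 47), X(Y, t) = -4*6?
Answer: 23352/173 ≈ 134.98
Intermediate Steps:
X(Y, t) = -24
O(d) = 0
H(G) = 5 (H(G) = 2 + 3 = 5)
W = 173/139 ≈ 1.2446
q = -102 (q = -97 - 1*5 = -97 - 5 = -102)
F(R, f) = 173/139
c(X(-17, 14))/F(-97, q) = 168/(173/139) = 168*(139/173) = 23352/173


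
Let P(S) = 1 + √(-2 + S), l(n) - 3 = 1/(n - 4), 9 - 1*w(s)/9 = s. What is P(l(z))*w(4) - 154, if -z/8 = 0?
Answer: -109 + 45*√3/2 ≈ -70.029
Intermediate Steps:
z = 0 (z = -8*0 = 0)
w(s) = 81 - 9*s
l(n) = 3 + 1/(-4 + n) (l(n) = 3 + 1/(n - 4) = 3 + 1/(-4 + n))
P(l(z))*w(4) - 154 = (1 + √(-2 + (-11 + 3*0)/(-4 + 0)))*(81 - 9*4) - 154 = (1 + √(-2 + (-11 + 0)/(-4)))*(81 - 36) - 154 = (1 + √(-2 - ¼*(-11)))*45 - 154 = (1 + √(-2 + 11/4))*45 - 154 = (1 + √(¾))*45 - 154 = (1 + √3/2)*45 - 154 = (45 + 45*√3/2) - 154 = -109 + 45*√3/2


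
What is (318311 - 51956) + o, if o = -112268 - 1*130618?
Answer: 23469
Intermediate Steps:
o = -242886 (o = -112268 - 130618 = -242886)
(318311 - 51956) + o = (318311 - 51956) - 242886 = 266355 - 242886 = 23469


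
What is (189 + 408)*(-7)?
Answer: -4179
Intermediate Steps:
(189 + 408)*(-7) = 597*(-7) = -4179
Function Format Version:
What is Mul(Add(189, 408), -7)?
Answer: -4179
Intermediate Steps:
Mul(Add(189, 408), -7) = Mul(597, -7) = -4179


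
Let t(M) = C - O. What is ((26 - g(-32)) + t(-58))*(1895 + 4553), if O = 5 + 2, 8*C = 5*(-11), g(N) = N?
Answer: 284518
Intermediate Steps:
C = -55/8 (C = (5*(-11))/8 = (⅛)*(-55) = -55/8 ≈ -6.8750)
O = 7
t(M) = -111/8 (t(M) = -55/8 - 1*7 = -55/8 - 7 = -111/8)
((26 - g(-32)) + t(-58))*(1895 + 4553) = ((26 - 1*(-32)) - 111/8)*(1895 + 4553) = ((26 + 32) - 111/8)*6448 = (58 - 111/8)*6448 = (353/8)*6448 = 284518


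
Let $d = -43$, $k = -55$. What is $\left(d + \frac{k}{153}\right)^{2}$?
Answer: $\frac{44009956}{23409} \approx 1880.0$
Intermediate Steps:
$\left(d + \frac{k}{153}\right)^{2} = \left(-43 - \frac{55}{153}\right)^{2} = \left(- \frac{6634}{153}\right)^{2} = \frac{44009956}{23409}$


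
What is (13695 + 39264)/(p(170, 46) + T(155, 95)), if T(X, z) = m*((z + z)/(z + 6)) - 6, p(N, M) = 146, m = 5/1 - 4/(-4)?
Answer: 5348859/15280 ≈ 350.06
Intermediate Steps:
m = 6 (m = 5*1 - 4*(-¼) = 5 + 1 = 6)
T(X, z) = -6 + 12*z/(6 + z) (T(X, z) = 6*((z + z)/(z + 6)) - 6 = 6*((2*z)/(6 + z)) - 6 = 6*(2*z/(6 + z)) - 6 = 12*z/(6 + z) - 6 = -6 + 12*z/(6 + z))
(13695 + 39264)/(p(170, 46) + T(155, 95)) = (13695 + 39264)/(146 + 6*(-6 + 95)/(6 + 95)) = 52959/(146 + 6*89/101) = 52959/(146 + 6*(1/101)*89) = 52959/(146 + 534/101) = 52959/(15280/101) = 52959*(101/15280) = 5348859/15280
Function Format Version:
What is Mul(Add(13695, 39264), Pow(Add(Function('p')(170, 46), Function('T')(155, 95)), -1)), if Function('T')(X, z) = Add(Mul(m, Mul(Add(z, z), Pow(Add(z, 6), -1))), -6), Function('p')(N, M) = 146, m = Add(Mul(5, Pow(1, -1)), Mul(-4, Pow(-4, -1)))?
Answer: Rational(5348859, 15280) ≈ 350.06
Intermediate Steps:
m = 6 (m = Add(Mul(5, 1), Mul(-4, Rational(-1, 4))) = Add(5, 1) = 6)
Function('T')(X, z) = Add(-6, Mul(12, z, Pow(Add(6, z), -1))) (Function('T')(X, z) = Add(Mul(6, Mul(Add(z, z), Pow(Add(z, 6), -1))), -6) = Add(Mul(6, Mul(Mul(2, z), Pow(Add(6, z), -1))), -6) = Add(Mul(6, Mul(2, z, Pow(Add(6, z), -1))), -6) = Add(Mul(12, z, Pow(Add(6, z), -1)), -6) = Add(-6, Mul(12, z, Pow(Add(6, z), -1))))
Mul(Add(13695, 39264), Pow(Add(Function('p')(170, 46), Function('T')(155, 95)), -1)) = Mul(Add(13695, 39264), Pow(Add(146, Mul(6, Pow(Add(6, 95), -1), Add(-6, 95))), -1)) = Mul(52959, Pow(Add(146, Mul(6, Pow(101, -1), 89)), -1)) = Mul(52959, Pow(Add(146, Mul(6, Rational(1, 101), 89)), -1)) = Mul(52959, Pow(Add(146, Rational(534, 101)), -1)) = Mul(52959, Pow(Rational(15280, 101), -1)) = Mul(52959, Rational(101, 15280)) = Rational(5348859, 15280)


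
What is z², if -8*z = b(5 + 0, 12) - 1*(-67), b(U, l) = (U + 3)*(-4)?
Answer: 1225/64 ≈ 19.141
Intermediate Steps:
b(U, l) = -12 - 4*U (b(U, l) = (3 + U)*(-4) = -12 - 4*U)
z = -35/8 (z = -((-12 - 4*(5 + 0)) - 1*(-67))/8 = -((-12 - 4*5) + 67)/8 = -((-12 - 20) + 67)/8 = -(-32 + 67)/8 = -⅛*35 = -35/8 ≈ -4.3750)
z² = (-35/8)² = 1225/64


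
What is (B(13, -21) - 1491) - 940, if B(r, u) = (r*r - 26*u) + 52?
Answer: -1664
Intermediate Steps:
B(r, u) = 52 + r² - 26*u (B(r, u) = (r² - 26*u) + 52 = 52 + r² - 26*u)
(B(13, -21) - 1491) - 940 = ((52 + 13² - 26*(-21)) - 1491) - 940 = ((52 + 169 + 546) - 1491) - 940 = (767 - 1491) - 940 = -724 - 940 = -1664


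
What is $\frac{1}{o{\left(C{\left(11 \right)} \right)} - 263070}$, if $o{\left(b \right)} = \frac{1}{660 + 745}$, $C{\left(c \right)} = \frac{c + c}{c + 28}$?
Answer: $- \frac{1405}{369613349} \approx -3.8013 \cdot 10^{-6}$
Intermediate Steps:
$C{\left(c \right)} = \frac{2 c}{28 + c}$
$o{\left(b \right)} = \frac{1}{1405}$
$\frac{1}{o{\left(C{\left(11 \right)} \right)} - 263070} = \frac{1}{\frac{1}{1405} - 263070} = \frac{1}{- \frac{369613349}{1405}} = - \frac{1405}{369613349}$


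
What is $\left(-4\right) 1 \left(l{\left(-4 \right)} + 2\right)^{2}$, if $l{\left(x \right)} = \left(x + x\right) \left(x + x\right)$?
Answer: $-17424$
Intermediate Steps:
$l{\left(x \right)} = 4 x^{2}$ ($l{\left(x \right)} = 2 x 2 x = 4 x^{2}$)
$\left(-4\right) 1 \left(l{\left(-4 \right)} + 2\right)^{2} = \left(-4\right) 1 \left(4 \left(-4\right)^{2} + 2\right)^{2} = - 4 \left(4 \cdot 16 + 2\right)^{2} = - 4 \left(64 + 2\right)^{2} = - 4 \cdot 66^{2} = \left(-4\right) 4356 = -17424$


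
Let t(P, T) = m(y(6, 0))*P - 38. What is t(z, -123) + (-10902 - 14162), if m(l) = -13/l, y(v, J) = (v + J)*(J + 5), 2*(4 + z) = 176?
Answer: -125692/5 ≈ -25138.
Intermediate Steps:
z = 84 (z = -4 + (½)*176 = -4 + 88 = 84)
y(v, J) = (5 + J)*(J + v) (y(v, J) = (J + v)*(5 + J) = (5 + J)*(J + v))
t(P, T) = -38 - 13*P/30 (t(P, T) = (-13/(0² + 5*0 + 5*6 + 0*6))*P - 38 = (-13/(0 + 0 + 30 + 0))*P - 38 = (-13/30)*P - 38 = (-13*1/30)*P - 38 = -13*P/30 - 38 = -38 - 13*P/30)
t(z, -123) + (-10902 - 14162) = (-38 - 13/30*84) + (-10902 - 14162) = (-38 - 182/5) - 25064 = -372/5 - 25064 = -125692/5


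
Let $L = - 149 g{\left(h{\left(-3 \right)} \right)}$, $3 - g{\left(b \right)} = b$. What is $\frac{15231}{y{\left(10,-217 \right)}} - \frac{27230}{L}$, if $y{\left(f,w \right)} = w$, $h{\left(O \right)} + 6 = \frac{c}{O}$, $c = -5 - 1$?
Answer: $- \frac{1425289}{32333} \approx -44.082$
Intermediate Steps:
$c = -6$
$h{\left(O \right)} = -6 - \frac{6}{O}$
$g{\left(b \right)} = 3 - b$
$L = -1043$ ($L = - 149 \left(3 - \left(-6 - \frac{6}{-3}\right)\right) = - 149 \left(3 - \left(-6 - -2\right)\right) = - 149 \left(3 - \left(-6 + 2\right)\right) = - 149 \left(3 - -4\right) = - 149 \left(3 + 4\right) = \left(-149\right) 7 = -1043$)
$\frac{15231}{y{\left(10,-217 \right)}} - \frac{27230}{L} = \frac{15231}{-217} - \frac{27230}{-1043} = 15231 \left(- \frac{1}{217}\right) - - \frac{3890}{149} = - \frac{15231}{217} + \frac{3890}{149} = - \frac{1425289}{32333}$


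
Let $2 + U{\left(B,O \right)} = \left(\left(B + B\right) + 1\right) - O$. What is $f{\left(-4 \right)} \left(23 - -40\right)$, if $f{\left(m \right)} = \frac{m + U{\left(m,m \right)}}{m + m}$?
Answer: $\frac{567}{8} \approx 70.875$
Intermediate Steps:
$U{\left(B,O \right)} = -1 - O + 2 B$ ($U{\left(B,O \right)} = -2 - \left(-1 + O - 2 B\right) = -2 + \left(1 - O + 2 B\right) = -1 - O + 2 B$)
$f{\left(m \right)} = \frac{-1 + 2 m}{2 m}$ ($f{\left(m \right)} = \frac{m - \left(1 - m\right)}{m + m} = \frac{m + \left(-1 + m\right)}{2 m} = \left(-1 + 2 m\right) \frac{1}{2 m} = \frac{-1 + 2 m}{2 m}$)
$f{\left(-4 \right)} \left(23 - -40\right) = \frac{- \frac{1}{2} - 4}{-4} \left(23 - -40\right) = \left(- \frac{1}{4}\right) \left(- \frac{9}{2}\right) \left(23 + 40\right) = \frac{9}{8} \cdot 63 = \frac{567}{8}$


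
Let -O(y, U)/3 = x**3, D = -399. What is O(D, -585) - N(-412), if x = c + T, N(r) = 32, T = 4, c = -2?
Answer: -56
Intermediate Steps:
x = 2 (x = -2 + 4 = 2)
O(y, U) = -24 (O(y, U) = -3*2**3 = -3*8 = -24)
O(D, -585) - N(-412) = -24 - 1*32 = -24 - 32 = -56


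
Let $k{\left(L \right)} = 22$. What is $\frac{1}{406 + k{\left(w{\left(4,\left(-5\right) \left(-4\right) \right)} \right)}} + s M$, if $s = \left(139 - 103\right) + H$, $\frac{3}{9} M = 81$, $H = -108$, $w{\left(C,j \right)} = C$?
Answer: $- \frac{7488287}{428} \approx -17496.0$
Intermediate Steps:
$M = 243$ ($M = 3 \cdot 81 = 243$)
$s = -72$ ($s = \left(139 - 103\right) - 108 = 36 - 108 = -72$)
$\frac{1}{406 + k{\left(w{\left(4,\left(-5\right) \left(-4\right) \right)} \right)}} + s M = \frac{1}{406 + 22} - 17496 = \frac{1}{428} - 17496 = - \frac{7488287}{428}$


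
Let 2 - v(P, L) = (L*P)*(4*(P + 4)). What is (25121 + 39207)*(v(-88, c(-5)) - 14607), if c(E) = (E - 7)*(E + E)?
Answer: -229185546920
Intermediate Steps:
c(E) = 2*E*(-7 + E) (c(E) = (-7 + E)*(2*E) = 2*E*(-7 + E))
v(P, L) = 2 - L*P*(16 + 4*P) (v(P, L) = 2 - L*P*4*(P + 4) = 2 - L*P*4*(4 + P) = 2 - L*P*(16 + 4*P))
(25121 + 39207)*(v(-88, c(-5)) - 14607) = (25121 + 39207)*((2 - 16*2*(-5)*(-7 - 5)*(-88) - 4*2*(-5)*(-7 - 5)*(-88)²) - 14607) = 64328*((2 - 16*2*(-5)*(-12)*(-88) - 4*2*(-5)*(-12)*7744) - 14607) = 64328*((2 - 16*120*(-88) - 4*120*7744) - 14607) = 64328*((2 + 168960 - 3717120) - 14607) = 64328*(-3548158 - 14607) = 64328*(-3562765) = -229185546920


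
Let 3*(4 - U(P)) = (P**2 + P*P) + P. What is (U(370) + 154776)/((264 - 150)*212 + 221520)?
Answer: 10565/40948 ≈ 0.25801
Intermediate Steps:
U(P) = 4 - 2*P**2/3 - P/3 (U(P) = 4 - ((P**2 + P*P) + P)/3 = 4 - ((P**2 + P**2) + P)/3 = 4 - (2*P**2 + P)/3 = 4 - (P + 2*P**2)/3 = 4 + (-2*P**2/3 - P/3) = 4 - 2*P**2/3 - P/3)
(U(370) + 154776)/((264 - 150)*212 + 221520) = ((4 - 2/3*370**2 - 1/3*370) + 154776)/((264 - 150)*212 + 221520) = ((4 - 2/3*136900 - 370/3) + 154776)/(114*212 + 221520) = ((4 - 273800/3 - 370/3) + 154776)/(24168 + 221520) = (-91386 + 154776)/245688 = 63390*(1/245688) = 10565/40948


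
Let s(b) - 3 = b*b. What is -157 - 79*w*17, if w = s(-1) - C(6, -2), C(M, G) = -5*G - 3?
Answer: 3872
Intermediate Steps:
C(M, G) = -3 - 5*G
s(b) = 3 + b**2 (s(b) = 3 + b*b = 3 + b**2)
w = -3 (w = (3 + (-1)**2) - (-3 - 5*(-2)) = (3 + 1) - (-3 + 10) = 4 - 1*7 = 4 - 7 = -3)
-157 - 79*w*17 = -157 - (-237)*17 = -157 - 79*(-51) = -157 + 4029 = 3872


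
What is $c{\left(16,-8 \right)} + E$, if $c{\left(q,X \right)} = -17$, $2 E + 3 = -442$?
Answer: $- \frac{479}{2} \approx -239.5$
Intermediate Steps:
$E = - \frac{445}{2}$ ($E = - \frac{3}{2} + \frac{1}{2} \left(-442\right) = - \frac{3}{2} - 221 = - \frac{445}{2} \approx -222.5$)
$c{\left(16,-8 \right)} + E = -17 - \frac{445}{2} = - \frac{479}{2}$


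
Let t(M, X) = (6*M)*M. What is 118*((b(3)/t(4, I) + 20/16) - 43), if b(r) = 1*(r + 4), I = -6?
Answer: -236059/48 ≈ -4917.9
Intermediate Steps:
t(M, X) = 6*M**2
b(r) = 4 + r (b(r) = 1*(4 + r) = 4 + r)
118*((b(3)/t(4, I) + 20/16) - 43) = 118*(((4 + 3)/((6*4**2)) + 20/16) - 43) = 118*((7/((6*16)) + 20*(1/16)) - 43) = 118*((7/96 + 5/4) - 43) = 118*(127/96 - 43) = 118*(-4001/96) = -236059/48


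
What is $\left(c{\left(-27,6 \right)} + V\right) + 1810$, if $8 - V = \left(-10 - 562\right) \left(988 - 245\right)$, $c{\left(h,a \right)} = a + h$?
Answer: $426793$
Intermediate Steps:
$V = 425004$ ($V = 8 - \left(-10 - 562\right) \left(988 - 245\right) = 8 - \left(-572\right) 743 = 8 - -424996 = 8 + 424996 = 425004$)
$\left(c{\left(-27,6 \right)} + V\right) + 1810 = \left(\left(6 - 27\right) + 425004\right) + 1810 = \left(-21 + 425004\right) + 1810 = 424983 + 1810 = 426793$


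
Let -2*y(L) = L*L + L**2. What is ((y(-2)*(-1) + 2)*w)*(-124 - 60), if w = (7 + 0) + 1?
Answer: -8832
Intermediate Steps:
w = 8 (w = 7 + 1 = 8)
y(L) = -L**2 (y(L) = -(L*L + L**2)/2 = -(L**2 + L**2)/2 = -L**2)
((y(-2)*(-1) + 2)*w)*(-124 - 60) = ((-1*(-2)**2*(-1) + 2)*8)*(-124 - 60) = ((-1*4*(-1) + 2)*8)*(-184) = ((-4*(-1) + 2)*8)*(-184) = ((4 + 2)*8)*(-184) = (6*8)*(-184) = 48*(-184) = -8832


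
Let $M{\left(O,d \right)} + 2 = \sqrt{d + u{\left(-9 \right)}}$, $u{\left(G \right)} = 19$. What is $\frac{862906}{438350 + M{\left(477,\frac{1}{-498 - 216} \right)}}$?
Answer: $\frac{270072727171632}{137194363926691} - \frac{862906 \sqrt{9685410}}{137194363926691} \approx 1.9685$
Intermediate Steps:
$M{\left(O,d \right)} = -2 + \sqrt{19 + d}$ ($M{\left(O,d \right)} = -2 + \sqrt{d + 19} = -2 + \sqrt{19 + d}$)
$\frac{862906}{438350 + M{\left(477,\frac{1}{-498 - 216} \right)}} = \frac{862906}{438350 - \left(2 - \sqrt{19 + \frac{1}{-498 - 216}}\right)} = \frac{862906}{438350 - \left(2 - \sqrt{19 + \frac{1}{-714}}\right)} = \frac{862906}{438350 - \left(2 - \sqrt{19 - \frac{1}{714}}\right)} = \frac{862906}{438350 - \left(2 - \sqrt{\frac{13565}{714}}\right)} = \frac{862906}{438350 - \left(2 - \frac{\sqrt{9685410}}{714}\right)} = \frac{862906}{438348 + \frac{\sqrt{9685410}}{714}}$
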